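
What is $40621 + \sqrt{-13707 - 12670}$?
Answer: $40621 + i \sqrt{26377} \approx 40621.0 + 162.41 i$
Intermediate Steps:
$40621 + \sqrt{-13707 - 12670} = 40621 + \sqrt{-26377} = 40621 + i \sqrt{26377}$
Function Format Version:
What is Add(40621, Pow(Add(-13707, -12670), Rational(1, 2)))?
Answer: Add(40621, Mul(I, Pow(26377, Rational(1, 2)))) ≈ Add(40621., Mul(162.41, I))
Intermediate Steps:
Add(40621, Pow(Add(-13707, -12670), Rational(1, 2))) = Add(40621, Pow(-26377, Rational(1, 2))) = Add(40621, Mul(I, Pow(26377, Rational(1, 2))))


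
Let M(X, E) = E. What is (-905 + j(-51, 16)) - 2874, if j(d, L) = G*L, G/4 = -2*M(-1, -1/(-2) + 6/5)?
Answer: -19983/5 ≈ -3996.6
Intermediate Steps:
G = -68/5 (G = 4*(-2*(-1/(-2) + 6/5)) = 4*(-2*(-1*(-½) + 6*(⅕))) = 4*(-2*(½ + 6/5)) = 4*(-2*17/10) = 4*(-17/5) = -68/5 ≈ -13.600)
j(d, L) = -68*L/5
(-905 + j(-51, 16)) - 2874 = (-905 - 68/5*16) - 2874 = (-905 - 1088/5) - 2874 = -5613/5 - 2874 = -19983/5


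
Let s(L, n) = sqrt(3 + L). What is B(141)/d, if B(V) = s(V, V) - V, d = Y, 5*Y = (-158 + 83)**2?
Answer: -43/375 ≈ -0.11467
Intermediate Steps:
Y = 1125 (Y = (-158 + 83)**2/5 = (1/5)*(-75)**2 = (1/5)*5625 = 1125)
d = 1125
B(V) = sqrt(3 + V) - V
B(141)/d = (sqrt(3 + 141) - 1*141)/1125 = (sqrt(144) - 141)*(1/1125) = (12 - 141)*(1/1125) = -129*1/1125 = -43/375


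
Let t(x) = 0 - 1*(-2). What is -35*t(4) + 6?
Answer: -64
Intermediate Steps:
t(x) = 2 (t(x) = 0 + 2 = 2)
-35*t(4) + 6 = -35*2 + 6 = -70 + 6 = -64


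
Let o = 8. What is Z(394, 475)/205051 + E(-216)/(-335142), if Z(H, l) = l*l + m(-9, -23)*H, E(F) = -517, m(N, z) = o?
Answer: 76778792701/68721202242 ≈ 1.1173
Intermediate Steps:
m(N, z) = 8
Z(H, l) = l² + 8*H (Z(H, l) = l*l + 8*H = l² + 8*H)
Z(394, 475)/205051 + E(-216)/(-335142) = (475² + 8*394)/205051 - 517/(-335142) = (225625 + 3152)*(1/205051) - 517*(-1/335142) = 228777*(1/205051) + 517/335142 = 228777/205051 + 517/335142 = 76778792701/68721202242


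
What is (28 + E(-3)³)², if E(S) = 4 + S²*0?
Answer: 8464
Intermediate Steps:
E(S) = 4 (E(S) = 4 + 0 = 4)
(28 + E(-3)³)² = (28 + 4³)² = (28 + 64)² = 92² = 8464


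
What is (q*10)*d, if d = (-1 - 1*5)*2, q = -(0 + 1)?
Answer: 120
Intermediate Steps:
q = -1 (q = -1*1 = -1)
d = -12 (d = (-1 - 5)*2 = -6*2 = -12)
(q*10)*d = -1*10*(-12) = -10*(-12) = 120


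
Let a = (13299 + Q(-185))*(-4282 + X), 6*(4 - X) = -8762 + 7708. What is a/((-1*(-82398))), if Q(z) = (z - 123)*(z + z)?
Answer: -50521823/7974 ≈ -6335.8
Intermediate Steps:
Q(z) = 2*z*(-123 + z) (Q(z) = (-123 + z)*(2*z) = 2*z*(-123 + z))
X = 539/3 (X = 4 - (-8762 + 7708)/6 = 4 - 1/6*(-1054) = 4 + 527/3 = 539/3 ≈ 179.67)
a = -1566176513/3 (a = (13299 + 2*(-185)*(-123 - 185))*(-4282 + 539/3) = (13299 + 2*(-185)*(-308))*(-12307/3) = (13299 + 113960)*(-12307/3) = 127259*(-12307/3) = -1566176513/3 ≈ -5.2206e+8)
a/((-1*(-82398))) = -1566176513/(3*((-1*(-82398)))) = -1566176513/3/82398 = -1566176513/3*1/82398 = -50521823/7974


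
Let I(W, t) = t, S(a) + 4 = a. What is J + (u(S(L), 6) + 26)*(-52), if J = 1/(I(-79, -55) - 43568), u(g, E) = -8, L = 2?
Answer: -40831129/43623 ≈ -936.00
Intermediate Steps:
S(a) = -4 + a
J = -1/43623 (J = 1/(-55 - 43568) = 1/(-43623) = -1/43623 ≈ -2.2924e-5)
J + (u(S(L), 6) + 26)*(-52) = -1/43623 + (-8 + 26)*(-52) = -1/43623 + 18*(-52) = -1/43623 - 936 = -40831129/43623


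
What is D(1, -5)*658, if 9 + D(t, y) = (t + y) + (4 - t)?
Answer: -6580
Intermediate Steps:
D(t, y) = -5 + y (D(t, y) = -9 + ((t + y) + (4 - t)) = -9 + (4 + y) = -5 + y)
D(1, -5)*658 = (-5 - 5)*658 = -10*658 = -6580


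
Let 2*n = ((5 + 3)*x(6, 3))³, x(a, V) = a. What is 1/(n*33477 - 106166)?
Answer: 1/1851038026 ≈ 5.4024e-10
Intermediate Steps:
n = 55296 (n = ((5 + 3)*6)³/2 = (8*6)³/2 = (½)*48³ = (½)*110592 = 55296)
1/(n*33477 - 106166) = 1/(55296*33477 - 106166) = 1/(1851144192 - 106166) = 1/1851038026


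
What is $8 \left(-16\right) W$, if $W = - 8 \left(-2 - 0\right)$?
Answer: $-2048$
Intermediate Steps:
$W = 16$ ($W = - 8 \left(-2 + 0\right) = \left(-8\right) \left(-2\right) = 16$)
$8 \left(-16\right) W = 8 \left(-16\right) 16 = \left(-128\right) 16 = -2048$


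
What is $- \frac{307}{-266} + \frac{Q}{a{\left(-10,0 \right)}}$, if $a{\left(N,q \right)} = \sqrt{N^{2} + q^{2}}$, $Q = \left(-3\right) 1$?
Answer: $\frac{568}{665} \approx 0.85414$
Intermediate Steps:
$Q = -3$
$- \frac{307}{-266} + \frac{Q}{a{\left(-10,0 \right)}} = - \frac{307}{-266} - \frac{3}{\sqrt{\left(-10\right)^{2} + 0^{2}}} = \left(-307\right) \left(- \frac{1}{266}\right) - \frac{3}{\sqrt{100 + 0}} = \frac{307}{266} - \frac{3}{\sqrt{100}} = \frac{307}{266} - \frac{3}{10} = \frac{568}{665}$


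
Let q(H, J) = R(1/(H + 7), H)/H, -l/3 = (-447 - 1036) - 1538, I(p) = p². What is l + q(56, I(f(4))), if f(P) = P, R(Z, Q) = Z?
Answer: 31974265/3528 ≈ 9063.0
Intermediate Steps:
l = 9063 (l = -3*((-447 - 1036) - 1538) = -3*(-1483 - 1538) = -3*(-3021) = 9063)
q(H, J) = 1/(H*(7 + H)) (q(H, J) = 1/((H + 7)*H) = 1/((7 + H)*H) = 1/(H*(7 + H)))
l + q(56, I(f(4))) = 9063 + 1/(56*(7 + 56)) = 9063 + (1/56)/63 = 9063 + (1/56)*(1/63) = 9063 + 1/3528 = 31974265/3528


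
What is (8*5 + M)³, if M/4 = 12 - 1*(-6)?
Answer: 1404928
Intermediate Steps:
M = 72 (M = 4*(12 - 1*(-6)) = 4*(12 + 6) = 4*18 = 72)
(8*5 + M)³ = (8*5 + 72)³ = (40 + 72)³ = 112³ = 1404928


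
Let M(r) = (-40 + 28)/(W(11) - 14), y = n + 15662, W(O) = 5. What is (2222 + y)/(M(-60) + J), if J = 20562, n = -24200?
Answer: -9474/30845 ≈ -0.30715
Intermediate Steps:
y = -8538 (y = -24200 + 15662 = -8538)
M(r) = 4/3 (M(r) = (-40 + 28)/(5 - 14) = -12/(-9) = -12*(-1/9) = 4/3)
(2222 + y)/(M(-60) + J) = (2222 - 8538)/(4/3 + 20562) = -6316/61690/3 = -6316*3/61690 = -9474/30845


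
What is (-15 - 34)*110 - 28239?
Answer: -33629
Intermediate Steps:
(-15 - 34)*110 - 28239 = -49*110 - 28239 = -5390 - 28239 = -33629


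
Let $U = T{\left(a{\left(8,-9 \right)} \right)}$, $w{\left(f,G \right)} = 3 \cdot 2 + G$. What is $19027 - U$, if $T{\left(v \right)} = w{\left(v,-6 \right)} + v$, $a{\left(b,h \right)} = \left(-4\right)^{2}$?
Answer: $19011$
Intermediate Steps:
$w{\left(f,G \right)} = 6 + G$
$a{\left(b,h \right)} = 16$
$T{\left(v \right)} = v$ ($T{\left(v \right)} = \left(6 - 6\right) + v = 0 + v = v$)
$U = 16$
$19027 - U = 19027 - 16 = 19011$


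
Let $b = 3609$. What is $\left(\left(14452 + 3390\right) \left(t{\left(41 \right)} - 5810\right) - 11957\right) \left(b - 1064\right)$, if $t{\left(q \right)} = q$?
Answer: $-261988547975$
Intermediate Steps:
$\left(\left(14452 + 3390\right) \left(t{\left(41 \right)} - 5810\right) - 11957\right) \left(b - 1064\right) = \left(\left(14452 + 3390\right) \left(41 - 5810\right) - 11957\right) \left(3609 - 1064\right) = \left(17842 \left(-5769\right) - 11957\right) 2545 = \left(-102930498 - 11957\right) 2545 = \left(-102942455\right) 2545 = -261988547975$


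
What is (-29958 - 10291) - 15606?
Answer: -55855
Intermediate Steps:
(-29958 - 10291) - 15606 = -40249 - 15606 = -55855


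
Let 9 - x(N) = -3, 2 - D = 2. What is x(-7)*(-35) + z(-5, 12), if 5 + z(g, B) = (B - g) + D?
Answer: -408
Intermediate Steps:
D = 0 (D = 2 - 1*2 = 2 - 2 = 0)
z(g, B) = -5 + B - g (z(g, B) = -5 + ((B - g) + 0) = -5 + (B - g) = -5 + B - g)
x(N) = 12 (x(N) = 9 - 1*(-3) = 9 + 3 = 12)
x(-7)*(-35) + z(-5, 12) = 12*(-35) + (-5 + 12 - 1*(-5)) = -420 + (-5 + 12 + 5) = -420 + 12 = -408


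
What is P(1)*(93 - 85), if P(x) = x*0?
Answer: 0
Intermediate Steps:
P(x) = 0
P(1)*(93 - 85) = 0*(93 - 85) = 0*8 = 0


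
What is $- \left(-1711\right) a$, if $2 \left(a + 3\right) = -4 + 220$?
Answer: $179655$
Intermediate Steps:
$a = 105$ ($a = -3 + \frac{-4 + 220}{2} = -3 + \frac{1}{2} \cdot 216 = -3 + 108 = 105$)
$- \left(-1711\right) a = - \left(-1711\right) 105 = \left(-1\right) \left(-179655\right) = 179655$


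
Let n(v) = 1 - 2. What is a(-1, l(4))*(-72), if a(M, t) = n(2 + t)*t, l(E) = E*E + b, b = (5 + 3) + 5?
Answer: 2088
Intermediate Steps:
n(v) = -1
b = 13 (b = 8 + 5 = 13)
l(E) = 13 + E**2 (l(E) = E*E + 13 = E**2 + 13 = 13 + E**2)
a(M, t) = -t
a(-1, l(4))*(-72) = -(13 + 4**2)*(-72) = -(13 + 16)*(-72) = -1*29*(-72) = -29*(-72) = 2088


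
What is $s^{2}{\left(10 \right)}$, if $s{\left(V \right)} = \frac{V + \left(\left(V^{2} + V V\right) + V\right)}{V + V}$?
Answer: $121$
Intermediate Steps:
$s{\left(V \right)} = \frac{2 V + 2 V^{2}}{2 V}$ ($s{\left(V \right)} = \frac{V + \left(\left(V^{2} + V^{2}\right) + V\right)}{2 V} = \left(V + \left(2 V^{2} + V\right)\right) \frac{1}{2 V} = \left(V + \left(V + 2 V^{2}\right)\right) \frac{1}{2 V} = \left(2 V + 2 V^{2}\right) \frac{1}{2 V} = \frac{2 V + 2 V^{2}}{2 V}$)
$s^{2}{\left(10 \right)} = \left(1 + 10\right)^{2} = 11^{2} = 121$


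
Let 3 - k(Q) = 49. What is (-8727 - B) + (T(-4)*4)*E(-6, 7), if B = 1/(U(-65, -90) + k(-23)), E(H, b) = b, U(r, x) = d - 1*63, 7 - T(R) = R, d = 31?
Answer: -656681/78 ≈ -8419.0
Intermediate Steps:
k(Q) = -46 (k(Q) = 3 - 1*49 = 3 - 49 = -46)
T(R) = 7 - R
U(r, x) = -32 (U(r, x) = 31 - 1*63 = 31 - 63 = -32)
B = -1/78 (B = 1/(-32 - 46) = 1/(-78) = -1/78 ≈ -0.012821)
(-8727 - B) + (T(-4)*4)*E(-6, 7) = (-8727 - 1*(-1/78)) + ((7 - 1*(-4))*4)*7 = (-8727 + 1/78) + ((7 + 4)*4)*7 = -680705/78 + (11*4)*7 = -680705/78 + 44*7 = -680705/78 + 308 = -656681/78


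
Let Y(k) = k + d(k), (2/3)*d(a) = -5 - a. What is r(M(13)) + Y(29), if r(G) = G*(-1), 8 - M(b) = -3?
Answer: -33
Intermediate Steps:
M(b) = 11 (M(b) = 8 - 1*(-3) = 8 + 3 = 11)
r(G) = -G
d(a) = -15/2 - 3*a/2 (d(a) = 3*(-5 - a)/2 = -15/2 - 3*a/2)
Y(k) = -15/2 - k/2 (Y(k) = k + (-15/2 - 3*k/2) = -15/2 - k/2)
r(M(13)) + Y(29) = -1*11 + (-15/2 - 1/2*29) = -11 + (-15/2 - 29/2) = -11 - 22 = -33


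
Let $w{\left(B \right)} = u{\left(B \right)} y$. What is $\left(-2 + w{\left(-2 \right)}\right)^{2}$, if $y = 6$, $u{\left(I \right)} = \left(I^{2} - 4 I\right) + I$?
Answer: $3364$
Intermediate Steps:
$u{\left(I \right)} = I^{2} - 3 I$
$w{\left(B \right)} = 6 B \left(-3 + B\right)$ ($w{\left(B \right)} = B \left(-3 + B\right) 6 = 6 B \left(-3 + B\right)$)
$\left(-2 + w{\left(-2 \right)}\right)^{2} = \left(-2 + 6 \left(-2\right) \left(-3 - 2\right)\right)^{2} = \left(-2 + 6 \left(-2\right) \left(-5\right)\right)^{2} = \left(-2 + 60\right)^{2} = 58^{2} = 3364$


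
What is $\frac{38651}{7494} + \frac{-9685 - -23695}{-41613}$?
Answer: $\frac{501131041}{103949274} \approx 4.8209$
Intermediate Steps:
$\frac{38651}{7494} + \frac{-9685 - -23695}{-41613} = 38651 \cdot \frac{1}{7494} + \left(-9685 + 23695\right) \left(- \frac{1}{41613}\right) = \frac{38651}{7494} + 14010 \left(- \frac{1}{41613}\right) = \frac{38651}{7494} - \frac{4670}{13871} = \frac{501131041}{103949274}$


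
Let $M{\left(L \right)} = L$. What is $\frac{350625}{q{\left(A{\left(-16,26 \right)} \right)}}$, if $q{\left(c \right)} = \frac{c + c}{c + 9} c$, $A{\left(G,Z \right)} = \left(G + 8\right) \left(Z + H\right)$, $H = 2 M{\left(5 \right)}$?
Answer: $- \frac{3623125}{6144} \approx -589.7$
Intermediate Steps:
$H = 10$ ($H = 2 \cdot 5 = 10$)
$A{\left(G,Z \right)} = \left(8 + G\right) \left(10 + Z\right)$ ($A{\left(G,Z \right)} = \left(G + 8\right) \left(Z + 10\right) = \left(8 + G\right) \left(10 + Z\right)$)
$q{\left(c \right)} = \frac{2 c^{2}}{9 + c}$ ($q{\left(c \right)} = \frac{2 c}{9 + c} c = \frac{2 c^{2}}{9 + c}$)
$\frac{350625}{q{\left(A{\left(-16,26 \right)} \right)}} = \frac{350625}{2 \left(80 + 8 \cdot 26 + 10 \left(-16\right) - 416\right)^{2} \frac{1}{9 + \left(80 + 8 \cdot 26 + 10 \left(-16\right) - 416\right)}} = \frac{350625}{2 \left(80 + 208 - 160 - 416\right)^{2} \frac{1}{9 + \left(80 + 208 - 160 - 416\right)}} = \frac{350625}{2 \left(-288\right)^{2} \frac{1}{9 - 288}} = \frac{350625}{2 \cdot 82944 \frac{1}{-279}} = \frac{350625}{2 \cdot 82944 \left(- \frac{1}{279}\right)} = \frac{350625}{- \frac{18432}{31}} = 350625 \left(- \frac{31}{18432}\right) = - \frac{3623125}{6144}$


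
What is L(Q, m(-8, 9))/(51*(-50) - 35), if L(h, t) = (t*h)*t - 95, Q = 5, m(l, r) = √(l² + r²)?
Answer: -126/517 ≈ -0.24371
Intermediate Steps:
L(h, t) = -95 + h*t² (L(h, t) = (h*t)*t - 95 = h*t² - 95 = -95 + h*t²)
L(Q, m(-8, 9))/(51*(-50) - 35) = (-95 + 5*(√((-8)² + 9²))²)/(51*(-50) - 35) = (-95 + 5*(√(64 + 81))²)/(-2550 - 35) = (-95 + 5*(√145)²)/(-2585) = (-95 + 5*145)*(-1/2585) = (-95 + 725)*(-1/2585) = 630*(-1/2585) = -126/517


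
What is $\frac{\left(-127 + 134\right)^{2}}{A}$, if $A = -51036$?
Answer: $- \frac{49}{51036} \approx -0.00096011$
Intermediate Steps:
$\frac{\left(-127 + 134\right)^{2}}{A} = \frac{\left(-127 + 134\right)^{2}}{-51036} = 7^{2} \left(- \frac{1}{51036}\right) = 49 \left(- \frac{1}{51036}\right) = - \frac{49}{51036}$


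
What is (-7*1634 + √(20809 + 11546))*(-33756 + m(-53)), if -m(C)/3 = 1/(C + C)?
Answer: 20463342627/53 - 10734399*√3595/106 ≈ 3.8003e+8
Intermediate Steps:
m(C) = -3/(2*C) (m(C) = -3/(C + C) = -3*1/(2*C) = -3/(2*C))
(-7*1634 + √(20809 + 11546))*(-33756 + m(-53)) = (-7*1634 + √(20809 + 11546))*(-33756 - 3/2/(-53)) = (-11438 + √32355)*(-33756 - 3/2*(-1/53)) = (-11438 + 3*√3595)*(-33756 + 3/106) = (-11438 + 3*√3595)*(-3578133/106) = 20463342627/53 - 10734399*√3595/106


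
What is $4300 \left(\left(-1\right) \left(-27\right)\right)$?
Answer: $116100$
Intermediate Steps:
$4300 \left(\left(-1\right) \left(-27\right)\right) = 4300 \cdot 27 = 116100$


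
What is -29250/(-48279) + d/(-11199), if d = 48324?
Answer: -222829294/60075169 ≈ -3.7092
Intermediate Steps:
-29250/(-48279) + d/(-11199) = -29250/(-48279) + 48324/(-11199) = -29250*(-1/48279) + 48324*(-1/11199) = 9750/16093 - 16108/3733 = -222829294/60075169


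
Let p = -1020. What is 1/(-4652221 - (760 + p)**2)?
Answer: -1/4719821 ≈ -2.1187e-7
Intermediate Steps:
1/(-4652221 - (760 + p)**2) = 1/(-4652221 - (760 - 1020)**2) = 1/(-4652221 - 1*(-260)**2) = 1/(-4652221 - 1*67600) = 1/(-4652221 - 67600) = 1/(-4719821) = -1/4719821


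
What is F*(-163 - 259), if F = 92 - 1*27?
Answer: -27430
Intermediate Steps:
F = 65 (F = 92 - 27 = 65)
F*(-163 - 259) = 65*(-163 - 259) = 65*(-422) = -27430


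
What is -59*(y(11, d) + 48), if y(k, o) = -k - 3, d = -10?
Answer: -2006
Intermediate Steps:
y(k, o) = -3 - k
-59*(y(11, d) + 48) = -59*((-3 - 1*11) + 48) = -59*((-3 - 11) + 48) = -59*(-14 + 48) = -59*34 = -2006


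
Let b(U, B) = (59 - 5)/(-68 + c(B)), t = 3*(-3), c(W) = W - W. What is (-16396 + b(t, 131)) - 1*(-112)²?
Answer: -983987/34 ≈ -28941.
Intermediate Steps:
c(W) = 0
t = -9
b(U, B) = -27/34 (b(U, B) = (59 - 5)/(-68 + 0) = 54/(-68) = 54*(-1/68) = -27/34)
(-16396 + b(t, 131)) - 1*(-112)² = (-16396 - 27/34) - 1*(-112)² = -557491/34 - 1*12544 = -557491/34 - 12544 = -983987/34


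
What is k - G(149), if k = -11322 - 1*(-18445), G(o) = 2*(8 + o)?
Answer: 6809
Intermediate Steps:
G(o) = 16 + 2*o
k = 7123 (k = -11322 + 18445 = 7123)
k - G(149) = 7123 - (16 + 2*149) = 7123 - (16 + 298) = 7123 - 1*314 = 7123 - 314 = 6809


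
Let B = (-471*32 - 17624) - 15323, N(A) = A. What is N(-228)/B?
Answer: 228/48019 ≈ 0.0047481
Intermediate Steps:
B = -48019 (B = (-15072 - 17624) - 15323 = -32696 - 15323 = -48019)
N(-228)/B = -228/(-48019) = -228*(-1/48019) = 228/48019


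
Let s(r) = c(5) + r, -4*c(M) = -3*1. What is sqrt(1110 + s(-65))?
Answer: sqrt(4183)/2 ≈ 32.338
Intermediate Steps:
c(M) = 3/4 (c(M) = -(-3)/4 = -1/4*(-3) = 3/4)
s(r) = 3/4 + r
sqrt(1110 + s(-65)) = sqrt(1110 + (3/4 - 65)) = sqrt(1110 - 257/4) = sqrt(4183/4) = sqrt(4183)/2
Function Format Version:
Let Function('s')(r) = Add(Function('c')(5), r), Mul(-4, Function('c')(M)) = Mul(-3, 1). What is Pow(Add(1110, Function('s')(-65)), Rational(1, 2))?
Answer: Mul(Rational(1, 2), Pow(4183, Rational(1, 2))) ≈ 32.338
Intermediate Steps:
Function('c')(M) = Rational(3, 4) (Function('c')(M) = Mul(Rational(-1, 4), Mul(-3, 1)) = Mul(Rational(-1, 4), -3) = Rational(3, 4))
Function('s')(r) = Add(Rational(3, 4), r)
Pow(Add(1110, Function('s')(-65)), Rational(1, 2)) = Pow(Add(1110, Add(Rational(3, 4), -65)), Rational(1, 2)) = Pow(Add(1110, Rational(-257, 4)), Rational(1, 2)) = Pow(Rational(4183, 4), Rational(1, 2)) = Mul(Rational(1, 2), Pow(4183, Rational(1, 2)))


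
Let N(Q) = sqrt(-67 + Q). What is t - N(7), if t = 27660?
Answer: 27660 - 2*I*sqrt(15) ≈ 27660.0 - 7.746*I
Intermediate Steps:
t - N(7) = 27660 - sqrt(-67 + 7) = 27660 - sqrt(-60) = 27660 - 2*I*sqrt(15)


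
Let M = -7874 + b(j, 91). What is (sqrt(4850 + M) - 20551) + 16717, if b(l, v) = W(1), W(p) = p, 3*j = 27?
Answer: -3834 + I*sqrt(3023) ≈ -3834.0 + 54.982*I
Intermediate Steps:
j = 9 (j = (1/3)*27 = 9)
b(l, v) = 1
M = -7873 (M = -7874 + 1 = -7873)
(sqrt(4850 + M) - 20551) + 16717 = (sqrt(4850 - 7873) - 20551) + 16717 = (sqrt(-3023) - 20551) + 16717 = (I*sqrt(3023) - 20551) + 16717 = (-20551 + I*sqrt(3023)) + 16717 = -3834 + I*sqrt(3023)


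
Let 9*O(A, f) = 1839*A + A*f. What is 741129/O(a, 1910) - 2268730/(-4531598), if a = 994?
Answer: 840889656623/367109285578 ≈ 2.2906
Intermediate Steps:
O(A, f) = 613*A/3 + A*f/9 (O(A, f) = (1839*A + A*f)/9 = 613*A/3 + A*f/9)
741129/O(a, 1910) - 2268730/(-4531598) = 741129/(((⅑)*994*(1839 + 1910))) - 2268730/(-4531598) = 741129/(((⅑)*994*3749)) - 2268730*(-1/4531598) = 741129/(3726506/9) + 1134365/2265799 = 741129*(9/3726506) + 1134365/2265799 = 290007/162022 + 1134365/2265799 = 840889656623/367109285578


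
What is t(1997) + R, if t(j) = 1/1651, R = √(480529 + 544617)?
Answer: 1/1651 + √1025146 ≈ 1012.5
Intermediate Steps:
R = √1025146 ≈ 1012.5
t(j) = 1/1651
t(1997) + R = 1/1651 + √1025146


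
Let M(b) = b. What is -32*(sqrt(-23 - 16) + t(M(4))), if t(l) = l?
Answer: -128 - 32*I*sqrt(39) ≈ -128.0 - 199.84*I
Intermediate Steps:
-32*(sqrt(-23 - 16) + t(M(4))) = -32*(sqrt(-23 - 16) + 4) = -32*(sqrt(-39) + 4) = -32*(I*sqrt(39) + 4) = -32*(4 + I*sqrt(39)) = -128 - 32*I*sqrt(39)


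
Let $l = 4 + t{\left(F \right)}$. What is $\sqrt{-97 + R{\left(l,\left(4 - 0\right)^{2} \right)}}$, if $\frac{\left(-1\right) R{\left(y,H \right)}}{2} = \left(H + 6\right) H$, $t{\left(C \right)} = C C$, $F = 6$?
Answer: $3 i \sqrt{89} \approx 28.302 i$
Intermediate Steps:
$t{\left(C \right)} = C^{2}$
$l = 40$ ($l = 4 + 6^{2} = 4 + 36 = 40$)
$R{\left(y,H \right)} = - 2 H \left(6 + H\right)$ ($R{\left(y,H \right)} = - 2 \left(H + 6\right) H = - 2 \left(6 + H\right) H = - 2 H \left(6 + H\right)$)
$\sqrt{-97 + R{\left(l,\left(4 - 0\right)^{2} \right)}} = \sqrt{-97 - 2 \left(4 - 0\right)^{2} \left(6 + \left(4 - 0\right)^{2}\right)} = \sqrt{-97 - 2 \left(4 + \left(-1 + 1\right)\right)^{2} \left(6 + \left(4 + \left(-1 + 1\right)\right)^{2}\right)} = \sqrt{-97 - 2 \left(4 + 0\right)^{2} \left(6 + \left(4 + 0\right)^{2}\right)} = \sqrt{-97 - 2 \cdot 4^{2} \left(6 + 4^{2}\right)} = \sqrt{-97 - 32 \left(6 + 16\right)} = \sqrt{-97 - 32 \cdot 22} = \sqrt{-97 - 704} = \sqrt{-801} = 3 i \sqrt{89}$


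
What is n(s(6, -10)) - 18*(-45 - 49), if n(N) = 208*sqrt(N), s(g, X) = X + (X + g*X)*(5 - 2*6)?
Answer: 1692 + 832*sqrt(30) ≈ 6249.1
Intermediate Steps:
s(g, X) = -6*X - 7*X*g (s(g, X) = X + (X + X*g)*(5 - 12) = X + (X + X*g)*(-7) = X + (-7*X - 7*X*g) = -6*X - 7*X*g)
n(s(6, -10)) - 18*(-45 - 49) = 208*sqrt(-1*(-10)*(6 + 7*6)) - 18*(-45 - 49) = 208*sqrt(-1*(-10)*(6 + 42)) - 18*(-94) = 208*sqrt(-1*(-10)*48) - 1*(-1692) = 208*sqrt(480) + 1692 = 208*(4*sqrt(30)) + 1692 = 832*sqrt(30) + 1692 = 1692 + 832*sqrt(30)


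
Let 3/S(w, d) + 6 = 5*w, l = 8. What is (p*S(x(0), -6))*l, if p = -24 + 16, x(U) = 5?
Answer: -192/19 ≈ -10.105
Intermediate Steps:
p = -8
S(w, d) = 3/(-6 + 5*w)
(p*S(x(0), -6))*l = -24/(-6 + 5*5)*8 = -24/(-6 + 25)*8 = -24/19*8 = -192/19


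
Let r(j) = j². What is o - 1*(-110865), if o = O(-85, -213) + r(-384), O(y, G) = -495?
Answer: 257826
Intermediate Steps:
o = 146961 (o = -495 + (-384)² = -495 + 147456 = 146961)
o - 1*(-110865) = 146961 - 1*(-110865) = 146961 + 110865 = 257826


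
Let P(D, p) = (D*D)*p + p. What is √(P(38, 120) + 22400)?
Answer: 10*√1958 ≈ 442.49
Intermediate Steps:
P(D, p) = p + p*D² (P(D, p) = D²*p + p = p*D² + p = p + p*D²)
√(P(38, 120) + 22400) = √(120*(1 + 38²) + 22400) = √(120*(1 + 1444) + 22400) = √(120*1445 + 22400) = √(173400 + 22400) = √195800 = 10*√1958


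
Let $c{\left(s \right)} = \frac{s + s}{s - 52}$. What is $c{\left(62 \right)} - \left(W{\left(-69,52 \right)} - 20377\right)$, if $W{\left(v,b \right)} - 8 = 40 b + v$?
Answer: $\frac{91852}{5} \approx 18370.0$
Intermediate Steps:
$W{\left(v,b \right)} = 8 + v + 40 b$ ($W{\left(v,b \right)} = 8 + \left(40 b + v\right) = 8 + \left(v + 40 b\right) = 8 + v + 40 b$)
$c{\left(s \right)} = \frac{2 s}{-52 + s}$
$c{\left(62 \right)} - \left(W{\left(-69,52 \right)} - 20377\right) = 2 \cdot 62 \frac{1}{-52 + 62} - \left(\left(8 - 69 + 40 \cdot 52\right) - 20377\right) = 2 \cdot 62 \cdot \frac{1}{10} - \left(\left(8 - 69 + 2080\right) - 20377\right) = 2 \cdot 62 \cdot \frac{1}{10} - \left(2019 - 20377\right) = \frac{62}{5} - -18358 = \frac{62}{5} + 18358 = \frac{91852}{5}$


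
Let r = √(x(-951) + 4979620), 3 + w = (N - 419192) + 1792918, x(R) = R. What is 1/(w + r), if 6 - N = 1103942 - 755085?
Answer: 1024872/1050357637715 - √4978669/1050357637715 ≈ 9.7361e-7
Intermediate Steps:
N = -348851 (N = 6 - (1103942 - 755085) = 6 - 1*348857 = 6 - 348857 = -348851)
w = 1024872 (w = -3 + ((-348851 - 419192) + 1792918) = -3 + (-768043 + 1792918) = -3 + 1024875 = 1024872)
r = √4978669 (r = √(-951 + 4979620) = √4978669 ≈ 2231.3)
1/(w + r) = 1/(1024872 + √4978669)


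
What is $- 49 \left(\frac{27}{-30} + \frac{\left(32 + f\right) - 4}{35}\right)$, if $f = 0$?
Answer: $\frac{49}{10} \approx 4.9$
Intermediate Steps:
$- 49 \left(\frac{27}{-30} + \frac{\left(32 + f\right) - 4}{35}\right) = - 49 \left(\frac{27}{-30} + \frac{\left(32 + 0\right) - 4}{35}\right) = - 49 \left(27 \left(- \frac{1}{30}\right) + \left(32 - 4\right) \frac{1}{35}\right) = - 49 \left(- \frac{9}{10} + 28 \cdot \frac{1}{35}\right) = - 49 \left(- \frac{9}{10} + \frac{4}{5}\right) = \left(-49\right) \left(- \frac{1}{10}\right) = \frac{49}{10}$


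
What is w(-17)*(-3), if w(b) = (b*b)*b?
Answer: 14739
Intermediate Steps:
w(b) = b³ (w(b) = b²*b = b³)
w(-17)*(-3) = (-17)³*(-3) = -4913*(-3) = 14739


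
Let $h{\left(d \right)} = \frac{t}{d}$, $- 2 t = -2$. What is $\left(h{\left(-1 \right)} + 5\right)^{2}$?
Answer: $16$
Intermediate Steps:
$t = 1$ ($t = \left(- \frac{1}{2}\right) \left(-2\right) = 1$)
$h{\left(d \right)} = \frac{1}{d}$ ($h{\left(d \right)} = 1 \frac{1}{d} = \frac{1}{d}$)
$\left(h{\left(-1 \right)} + 5\right)^{2} = \left(\frac{1}{-1} + 5\right)^{2} = \left(-1 + 5\right)^{2} = 4^{2} = 16$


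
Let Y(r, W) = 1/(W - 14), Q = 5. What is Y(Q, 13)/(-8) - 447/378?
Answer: -533/504 ≈ -1.0575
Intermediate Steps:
Y(r, W) = 1/(-14 + W)
Y(Q, 13)/(-8) - 447/378 = 1/((-14 + 13)*(-8)) - 447/378 = -1/8/(-1) - 447*1/378 = -1*(-1/8) - 149/126 = 1/8 - 149/126 = -533/504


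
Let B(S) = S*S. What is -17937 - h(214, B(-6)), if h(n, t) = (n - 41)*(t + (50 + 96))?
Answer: -49423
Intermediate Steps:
B(S) = S**2
h(n, t) = (-41 + n)*(146 + t) (h(n, t) = (-41 + n)*(t + 146) = (-41 + n)*(146 + t))
-17937 - h(214, B(-6)) = -17937 - (-5986 - 41*(-6)**2 + 146*214 + 214*(-6)**2) = -17937 - (-5986 - 41*36 + 31244 + 214*36) = -17937 - (-5986 - 1476 + 31244 + 7704) = -17937 - 1*31486 = -17937 - 31486 = -49423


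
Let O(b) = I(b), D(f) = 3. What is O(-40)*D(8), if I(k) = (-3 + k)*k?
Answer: 5160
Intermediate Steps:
I(k) = k*(-3 + k)
O(b) = b*(-3 + b)
O(-40)*D(8) = -40*(-3 - 40)*3 = -40*(-43)*3 = 1720*3 = 5160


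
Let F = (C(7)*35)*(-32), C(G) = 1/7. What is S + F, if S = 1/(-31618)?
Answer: -5058881/31618 ≈ -160.00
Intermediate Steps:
S = -1/31618 ≈ -3.1628e-5
C(G) = ⅐
F = -160 (F = ((⅐)*35)*(-32) = 5*(-32) = -160)
S + F = -1/31618 - 160 = -5058881/31618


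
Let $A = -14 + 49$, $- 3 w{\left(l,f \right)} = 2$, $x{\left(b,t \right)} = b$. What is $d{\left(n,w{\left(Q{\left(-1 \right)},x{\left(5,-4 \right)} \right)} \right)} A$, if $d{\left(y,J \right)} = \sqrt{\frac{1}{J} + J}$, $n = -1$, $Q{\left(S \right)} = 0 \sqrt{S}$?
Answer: $\frac{35 i \sqrt{78}}{6} \approx 51.519 i$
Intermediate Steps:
$Q{\left(S \right)} = 0$
$w{\left(l,f \right)} = - \frac{2}{3}$ ($w{\left(l,f \right)} = \left(- \frac{1}{3}\right) 2 = - \frac{2}{3}$)
$A = 35$
$d{\left(y,J \right)} = \sqrt{J + \frac{1}{J}}$
$d{\left(n,w{\left(Q{\left(-1 \right)},x{\left(5,-4 \right)} \right)} \right)} A = \sqrt{- \frac{2}{3} + \frac{1}{- \frac{2}{3}}} \cdot 35 = \sqrt{- \frac{2}{3} - \frac{3}{2}} \cdot 35 = \sqrt{- \frac{13}{6}} \cdot 35 = \frac{i \sqrt{78}}{6} \cdot 35 = \frac{35 i \sqrt{78}}{6}$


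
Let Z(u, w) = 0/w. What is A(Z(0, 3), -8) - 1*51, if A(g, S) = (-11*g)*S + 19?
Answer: -32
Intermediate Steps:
Z(u, w) = 0
A(g, S) = 19 - 11*S*g (A(g, S) = -11*S*g + 19 = 19 - 11*S*g)
A(Z(0, 3), -8) - 1*51 = (19 - 11*(-8)*0) - 1*51 = (19 + 0) - 51 = 19 - 51 = -32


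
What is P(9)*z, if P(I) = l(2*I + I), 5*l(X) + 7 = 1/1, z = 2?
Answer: -12/5 ≈ -2.4000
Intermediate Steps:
l(X) = -6/5 (l(X) = -7/5 + (1/5)/1 = -7/5 + (1/5)*1 = -7/5 + 1/5 = -6/5)
P(I) = -6/5
P(9)*z = -6/5*2 = -12/5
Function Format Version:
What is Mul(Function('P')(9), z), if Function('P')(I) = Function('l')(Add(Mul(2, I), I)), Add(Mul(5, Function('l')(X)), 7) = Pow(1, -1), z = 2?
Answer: Rational(-12, 5) ≈ -2.4000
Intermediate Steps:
Function('l')(X) = Rational(-6, 5) (Function('l')(X) = Add(Rational(-7, 5), Mul(Rational(1, 5), Pow(1, -1))) = Add(Rational(-7, 5), Mul(Rational(1, 5), 1)) = Add(Rational(-7, 5), Rational(1, 5)) = Rational(-6, 5))
Function('P')(I) = Rational(-6, 5)
Mul(Function('P')(9), z) = Mul(Rational(-6, 5), 2) = Rational(-12, 5)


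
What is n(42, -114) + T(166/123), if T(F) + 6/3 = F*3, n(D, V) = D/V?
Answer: 1309/779 ≈ 1.6804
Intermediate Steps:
T(F) = -2 + 3*F (T(F) = -2 + F*3 = -2 + 3*F)
n(42, -114) + T(166/123) = 42/(-114) + (-2 + 3*(166/123)) = 42*(-1/114) + (-2 + 3*(166*(1/123))) = -7/19 + (-2 + 3*(166/123)) = -7/19 + (-2 + 166/41) = -7/19 + 84/41 = 1309/779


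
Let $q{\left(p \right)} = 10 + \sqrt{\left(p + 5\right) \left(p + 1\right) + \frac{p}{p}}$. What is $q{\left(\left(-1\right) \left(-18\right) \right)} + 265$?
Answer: $275 + \sqrt{438} \approx 295.93$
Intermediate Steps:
$q{\left(p \right)} = 10 + \sqrt{1 + \left(1 + p\right) \left(5 + p\right)}$ ($q{\left(p \right)} = 10 + \sqrt{\left(5 + p\right) \left(1 + p\right) + 1} = 10 + \sqrt{\left(1 + p\right) \left(5 + p\right) + 1} = 10 + \sqrt{1 + \left(1 + p\right) \left(5 + p\right)}$)
$q{\left(\left(-1\right) \left(-18\right) \right)} + 265 = \left(10 + \sqrt{6 + \left(\left(-1\right) \left(-18\right)\right)^{2} + 6 \left(\left(-1\right) \left(-18\right)\right)}\right) + 265 = \left(10 + \sqrt{6 + 18^{2} + 6 \cdot 18}\right) + 265 = \left(10 + \sqrt{6 + 324 + 108}\right) + 265 = \left(10 + \sqrt{438}\right) + 265 = 275 + \sqrt{438}$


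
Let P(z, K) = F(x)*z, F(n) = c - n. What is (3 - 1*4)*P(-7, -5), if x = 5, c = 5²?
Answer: 140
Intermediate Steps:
c = 25
F(n) = 25 - n
P(z, K) = 20*z (P(z, K) = (25 - 1*5)*z = (25 - 5)*z = 20*z)
(3 - 1*4)*P(-7, -5) = (3 - 1*4)*(20*(-7)) = (3 - 4)*(-140) = -1*(-140) = 140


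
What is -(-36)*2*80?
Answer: 5760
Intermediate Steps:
-(-36)*2*80 = -9*(-8)*80 = 72*80 = 5760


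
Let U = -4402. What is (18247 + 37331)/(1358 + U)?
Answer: -27789/1522 ≈ -18.258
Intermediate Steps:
(18247 + 37331)/(1358 + U) = (18247 + 37331)/(1358 - 4402) = 55578/(-3044) = 55578*(-1/3044) = -27789/1522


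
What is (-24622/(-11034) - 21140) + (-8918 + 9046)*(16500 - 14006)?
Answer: 1644585875/5517 ≈ 2.9809e+5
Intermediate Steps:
(-24622/(-11034) - 21140) + (-8918 + 9046)*(16500 - 14006) = (-24622*(-1/11034) - 21140) + 128*2494 = (12311/5517 - 21140) + 319232 = -116617069/5517 + 319232 = 1644585875/5517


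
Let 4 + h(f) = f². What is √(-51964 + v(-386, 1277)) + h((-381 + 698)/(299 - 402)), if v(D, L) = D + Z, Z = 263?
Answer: 58053/10609 + 7*I*√1063 ≈ 5.4721 + 228.23*I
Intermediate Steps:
v(D, L) = 263 + D (v(D, L) = D + 263 = 263 + D)
h(f) = -4 + f²
√(-51964 + v(-386, 1277)) + h((-381 + 698)/(299 - 402)) = √(-51964 + (263 - 386)) + (-4 + ((-381 + 698)/(299 - 402))²) = √(-51964 - 123) + (-4 + (317/(-103))²) = √(-52087) + (-4 + (317*(-1/103))²) = 7*I*√1063 + (-4 + (-317/103)²) = 7*I*√1063 + (-4 + 100489/10609) = 7*I*√1063 + 58053/10609 = 58053/10609 + 7*I*√1063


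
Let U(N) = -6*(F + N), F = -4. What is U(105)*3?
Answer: -1818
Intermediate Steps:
U(N) = 24 - 6*N (U(N) = -6*(-4 + N) = 24 - 6*N)
U(105)*3 = (24 - 6*105)*3 = (24 - 630)*3 = -606*3 = -1818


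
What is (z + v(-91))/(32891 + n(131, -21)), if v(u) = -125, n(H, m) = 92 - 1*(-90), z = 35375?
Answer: 35250/33073 ≈ 1.0658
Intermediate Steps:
n(H, m) = 182 (n(H, m) = 92 + 90 = 182)
(z + v(-91))/(32891 + n(131, -21)) = (35375 - 125)/(32891 + 182) = 35250/33073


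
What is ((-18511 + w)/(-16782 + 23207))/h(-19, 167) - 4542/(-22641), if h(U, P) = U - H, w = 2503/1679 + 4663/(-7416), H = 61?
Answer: 11429099337592051/48301196187312000 ≈ 0.23662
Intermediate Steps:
w = 10733071/12451464 (w = 2503*(1/1679) + 4663*(-1/7416) = 2503/1679 - 4663/7416 = 10733071/12451464 ≈ 0.86199)
h(U, P) = -61 + U (h(U, P) = U - 1*61 = U - 61 = -61 + U)
((-18511 + w)/(-16782 + 23207))/h(-19, 167) - 4542/(-22641) = ((-18511 + 10733071/12451464)/(-16782 + 23207))/(-61 - 19) - 4542/(-22641) = -230478317033/12451464/6425/(-80) - 4542*(-1/22641) = -230478317033/12451464*1/6425*(-1/80) + 1514/7547 = -230478317033/80000656200*(-1/80) + 1514/7547 = 230478317033/6400052496000 + 1514/7547 = 11429099337592051/48301196187312000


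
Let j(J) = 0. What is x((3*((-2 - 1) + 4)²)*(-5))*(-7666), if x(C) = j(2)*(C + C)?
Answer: 0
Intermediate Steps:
x(C) = 0 (x(C) = 0*(C + C) = 0*(2*C) = 0)
x((3*((-2 - 1) + 4)²)*(-5))*(-7666) = 0*(-7666) = 0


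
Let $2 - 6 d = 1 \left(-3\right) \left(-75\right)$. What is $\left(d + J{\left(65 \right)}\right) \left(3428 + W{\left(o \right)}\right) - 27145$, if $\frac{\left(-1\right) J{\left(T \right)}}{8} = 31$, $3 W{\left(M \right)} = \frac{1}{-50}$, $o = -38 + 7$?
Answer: $- \frac{904224989}{900} \approx -1.0047 \cdot 10^{6}$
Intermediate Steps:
$o = -31$
$W{\left(M \right)} = - \frac{1}{150}$ ($W{\left(M \right)} = \frac{1}{3 \left(-50\right)} = \frac{1}{3} \left(- \frac{1}{50}\right) = - \frac{1}{150}$)
$J{\left(T \right)} = -248$ ($J{\left(T \right)} = \left(-8\right) 31 = -248$)
$d = - \frac{223}{6}$ ($d = \frac{1}{3} - \frac{1 \left(-3\right) \left(-75\right)}{6} = \frac{1}{3} - \frac{\left(-3\right) \left(-75\right)}{6} = \frac{1}{3} - \frac{75}{2} = - \frac{223}{6} \approx -37.167$)
$\left(d + J{\left(65 \right)}\right) \left(3428 + W{\left(o \right)}\right) - 27145 = \left(- \frac{223}{6} - 248\right) \left(3428 - \frac{1}{150}\right) - 27145 = \left(- \frac{1711}{6}\right) \frac{514199}{150} - 27145 = - \frac{879794489}{900} - 27145 = - \frac{904224989}{900}$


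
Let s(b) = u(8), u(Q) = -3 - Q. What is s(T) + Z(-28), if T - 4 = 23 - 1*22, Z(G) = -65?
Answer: -76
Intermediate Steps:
T = 5 (T = 4 + (23 - 1*22) = 4 + (23 - 22) = 4 + 1 = 5)
s(b) = -11 (s(b) = -3 - 1*8 = -3 - 8 = -11)
s(T) + Z(-28) = -11 - 65 = -76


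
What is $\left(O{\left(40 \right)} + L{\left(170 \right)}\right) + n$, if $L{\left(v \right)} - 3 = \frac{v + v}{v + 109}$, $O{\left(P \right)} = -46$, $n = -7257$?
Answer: $- \frac{2036360}{279} \approx -7298.8$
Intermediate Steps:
$L{\left(v \right)} = 3 + \frac{2 v}{109 + v}$ ($L{\left(v \right)} = 3 + \frac{v + v}{v + 109} = 3 + \frac{2 v}{109 + v}$)
$\left(O{\left(40 \right)} + L{\left(170 \right)}\right) + n = \left(-46 + \frac{327 + 5 \cdot 170}{109 + 170}\right) - 7257 = \left(-46 + \frac{327 + 850}{279}\right) - 7257 = \left(-46 + \frac{1}{279} \cdot 1177\right) - 7257 = \left(-46 + \frac{1177}{279}\right) - 7257 = - \frac{11657}{279} - 7257 = - \frac{2036360}{279}$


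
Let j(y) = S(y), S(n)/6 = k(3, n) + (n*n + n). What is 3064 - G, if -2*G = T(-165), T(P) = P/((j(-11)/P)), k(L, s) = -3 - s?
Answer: 1455283/472 ≈ 3083.2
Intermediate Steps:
S(n) = -18 + 6*n² (S(n) = 6*((-3 - n) + (n*n + n)) = 6*((-3 - n) + (n² + n)) = 6*((-3 - n) + (n + n²)) = 6*(-3 + n²) = -18 + 6*n²)
j(y) = -18 + 6*y²
T(P) = P²/708 (T(P) = P/(((-18 + 6*(-11)²)/P)) = P/(((-18 + 6*121)/P)) = P/(((-18 + 726)/P)) = P/((708/P)) = P*(P/708) = P²/708)
G = -9075/472 (G = -(-165)²/1416 = -27225/1416 = -½*9075/236 = -9075/472 ≈ -19.227)
3064 - G = 3064 - 1*(-9075/472) = 3064 + 9075/472 = 1455283/472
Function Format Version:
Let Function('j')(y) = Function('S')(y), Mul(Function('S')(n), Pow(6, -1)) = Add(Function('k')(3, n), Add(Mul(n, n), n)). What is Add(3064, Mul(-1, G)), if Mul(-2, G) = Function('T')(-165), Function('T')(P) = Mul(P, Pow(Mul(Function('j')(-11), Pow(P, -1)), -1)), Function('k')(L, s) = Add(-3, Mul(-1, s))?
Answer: Rational(1455283, 472) ≈ 3083.2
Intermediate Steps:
Function('S')(n) = Add(-18, Mul(6, Pow(n, 2))) (Function('S')(n) = Mul(6, Add(Add(-3, Mul(-1, n)), Add(Mul(n, n), n))) = Mul(6, Add(Add(-3, Mul(-1, n)), Add(Pow(n, 2), n))) = Mul(6, Add(Add(-3, Mul(-1, n)), Add(n, Pow(n, 2)))) = Mul(6, Add(-3, Pow(n, 2))) = Add(-18, Mul(6, Pow(n, 2))))
Function('j')(y) = Add(-18, Mul(6, Pow(y, 2)))
Function('T')(P) = Mul(Rational(1, 708), Pow(P, 2)) (Function('T')(P) = Mul(P, Pow(Mul(Add(-18, Mul(6, Pow(-11, 2))), Pow(P, -1)), -1)) = Mul(P, Pow(Mul(Add(-18, Mul(6, 121)), Pow(P, -1)), -1)) = Mul(P, Pow(Mul(Add(-18, 726), Pow(P, -1)), -1)) = Mul(P, Pow(Mul(708, Pow(P, -1)), -1)) = Mul(P, Mul(Rational(1, 708), P)) = Mul(Rational(1, 708), Pow(P, 2)))
G = Rational(-9075, 472) (G = Mul(Rational(-1, 2), Mul(Rational(1, 708), Pow(-165, 2))) = Mul(Rational(-1, 2), Mul(Rational(1, 708), 27225)) = Mul(Rational(-1, 2), Rational(9075, 236)) = Rational(-9075, 472) ≈ -19.227)
Add(3064, Mul(-1, G)) = Add(3064, Mul(-1, Rational(-9075, 472))) = Add(3064, Rational(9075, 472)) = Rational(1455283, 472)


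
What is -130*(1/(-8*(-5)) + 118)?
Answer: -61373/4 ≈ -15343.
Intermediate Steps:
-130*(1/(-8*(-5)) + 118) = -130*(1/40 + 118) = -130*4721/40 = -61373/4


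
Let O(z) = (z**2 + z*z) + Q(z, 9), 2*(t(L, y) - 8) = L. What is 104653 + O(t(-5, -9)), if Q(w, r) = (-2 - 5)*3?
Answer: 209385/2 ≈ 1.0469e+5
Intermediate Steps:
Q(w, r) = -21 (Q(w, r) = -7*3 = -21)
t(L, y) = 8 + L/2
O(z) = -21 + 2*z**2 (O(z) = (z**2 + z*z) - 21 = (z**2 + z**2) - 21 = 2*z**2 - 21 = -21 + 2*z**2)
104653 + O(t(-5, -9)) = 104653 + (-21 + 2*(8 + (1/2)*(-5))**2) = 104653 + (-21 + 2*(8 - 5/2)**2) = 104653 + (-21 + 2*(11/2)**2) = 104653 + (-21 + 2*(121/4)) = 104653 + (-21 + 121/2) = 104653 + 79/2 = 209385/2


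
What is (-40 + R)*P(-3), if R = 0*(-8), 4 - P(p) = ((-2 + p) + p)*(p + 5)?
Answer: -800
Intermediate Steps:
P(p) = 4 - (-2 + 2*p)*(5 + p) (P(p) = 4 - ((-2 + p) + p)*(p + 5) = 4 - (-2 + 2*p)*(5 + p))
R = 0
(-40 + R)*P(-3) = (-40 + 0)*(14 - 8*(-3) - 2*(-3)²) = -40*(14 + 24 - 2*9) = -40*(14 + 24 - 18) = -40*20 = -800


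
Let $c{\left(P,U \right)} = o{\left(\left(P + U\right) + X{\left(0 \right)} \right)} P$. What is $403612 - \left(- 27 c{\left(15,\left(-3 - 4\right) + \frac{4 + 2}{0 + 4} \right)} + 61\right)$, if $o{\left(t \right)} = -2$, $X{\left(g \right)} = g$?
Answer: $402741$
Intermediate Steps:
$c{\left(P,U \right)} = - 2 P$
$403612 - \left(- 27 c{\left(15,\left(-3 - 4\right) + \frac{4 + 2}{0 + 4} \right)} + 61\right) = 403612 - \left(- 27 \left(\left(-2\right) 15\right) + 61\right) = 403612 - \left(\left(-27\right) \left(-30\right) + 61\right) = 403612 - \left(810 + 61\right) = 403612 - 871 = 402741$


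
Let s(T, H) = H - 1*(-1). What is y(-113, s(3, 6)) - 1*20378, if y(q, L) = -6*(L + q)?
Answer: -19742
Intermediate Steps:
s(T, H) = 1 + H (s(T, H) = H + 1 = 1 + H)
y(q, L) = -6*L - 6*q
y(-113, s(3, 6)) - 1*20378 = (-6*(1 + 6) - 6*(-113)) - 1*20378 = (-6*7 + 678) - 20378 = (-42 + 678) - 20378 = 636 - 20378 = -19742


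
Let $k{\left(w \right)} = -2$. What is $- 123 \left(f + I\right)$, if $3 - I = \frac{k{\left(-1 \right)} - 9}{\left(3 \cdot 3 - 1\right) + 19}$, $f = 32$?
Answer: $- \frac{39196}{9} \approx -4355.1$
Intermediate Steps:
$I = \frac{92}{27}$ ($I = 3 - \frac{-2 - 9}{\left(3 \cdot 3 - 1\right) + 19} = 3 - - \frac{11}{\left(9 - 1\right) + 19} = 3 - - \frac{11}{8 + 19} = 3 - - \frac{11}{27} = 3 + \frac{11}{27} = \frac{92}{27} \approx 3.4074$)
$- 123 \left(f + I\right) = - 123 \left(32 + \frac{92}{27}\right) = \left(-123\right) \frac{956}{27} = - \frac{39196}{9}$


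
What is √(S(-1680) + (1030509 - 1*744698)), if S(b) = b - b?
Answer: √285811 ≈ 534.61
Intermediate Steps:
S(b) = 0
√(S(-1680) + (1030509 - 1*744698)) = √(0 + (1030509 - 1*744698)) = √(0 + (1030509 - 744698)) = √(0 + 285811) = √285811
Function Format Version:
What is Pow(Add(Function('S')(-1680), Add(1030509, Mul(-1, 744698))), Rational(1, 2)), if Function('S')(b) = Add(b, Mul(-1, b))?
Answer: Pow(285811, Rational(1, 2)) ≈ 534.61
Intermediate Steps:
Function('S')(b) = 0
Pow(Add(Function('S')(-1680), Add(1030509, Mul(-1, 744698))), Rational(1, 2)) = Pow(Add(0, Add(1030509, Mul(-1, 744698))), Rational(1, 2)) = Pow(Add(0, Add(1030509, -744698)), Rational(1, 2)) = Pow(Add(0, 285811), Rational(1, 2)) = Pow(285811, Rational(1, 2))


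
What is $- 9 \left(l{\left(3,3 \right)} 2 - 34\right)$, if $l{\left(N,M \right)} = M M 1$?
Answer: $144$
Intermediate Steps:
$l{\left(N,M \right)} = M^{2}$ ($l{\left(N,M \right)} = M^{2} \cdot 1 = M^{2}$)
$- 9 \left(l{\left(3,3 \right)} 2 - 34\right) = - 9 \left(3^{2} \cdot 2 - 34\right) = - 9 \left(9 \cdot 2 - 34\right) = - 9 \left(18 - 34\right) = \left(-9\right) \left(-16\right) = 144$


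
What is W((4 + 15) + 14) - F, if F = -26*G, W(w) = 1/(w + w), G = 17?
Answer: 29173/66 ≈ 442.02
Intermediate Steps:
W(w) = 1/(2*w)
F = -442 (F = -26*17 = -442)
W((4 + 15) + 14) - F = 1/(2*((4 + 15) + 14)) - 1*(-442) = 1/(2*(19 + 14)) + 442 = (½)/33 + 442 = (½)*(1/33) + 442 = 1/66 + 442 = 29173/66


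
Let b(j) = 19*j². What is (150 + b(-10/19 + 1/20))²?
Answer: 1375368363121/57760000 ≈ 23812.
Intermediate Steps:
(150 + b(-10/19 + 1/20))² = (150 + 19*(-10/19 + 1/20)²)² = (150 + 19*(-181/380)²)² = (150 + 19*(32761/144400))² = (150 + 32761/7600)² = (1172761/7600)² = 1375368363121/57760000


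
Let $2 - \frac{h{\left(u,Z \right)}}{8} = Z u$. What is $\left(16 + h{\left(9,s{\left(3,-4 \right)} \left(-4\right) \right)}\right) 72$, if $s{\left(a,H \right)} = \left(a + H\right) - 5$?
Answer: $-122112$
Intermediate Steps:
$s{\left(a,H \right)} = -5 + H + a$ ($s{\left(a,H \right)} = \left(H + a\right) - 5 = -5 + H + a$)
$h{\left(u,Z \right)} = 16 - 8 Z u$
$\left(16 + h{\left(9,s{\left(3,-4 \right)} \left(-4\right) \right)}\right) 72 = \left(16 + \left(16 - 8 \left(-5 - 4 + 3\right) \left(-4\right) 9\right)\right) 72 = \left(16 + \left(16 - 8 \left(\left(-6\right) \left(-4\right)\right) 9\right)\right) 72 = \left(16 + \left(16 - 192 \cdot 9\right)\right) 72 = \left(16 + \left(16 - 1728\right)\right) 72 = \left(16 - 1712\right) 72 = \left(-1696\right) 72 = -122112$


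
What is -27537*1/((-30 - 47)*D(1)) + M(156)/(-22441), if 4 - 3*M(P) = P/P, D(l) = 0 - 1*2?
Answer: -617957971/3455914 ≈ -178.81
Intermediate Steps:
D(l) = -2 (D(l) = 0 - 2 = -2)
M(P) = 1 (M(P) = 4/3 - P/(3*P) = 4/3 - 1/3*1 = 4/3 - 1/3 = 1)
-27537*1/((-30 - 47)*D(1)) + M(156)/(-22441) = -27537*(-1/(2*(-30 - 47))) + 1/(-22441) = -27537/((-77*(-2))) + 1*(-1/22441) = -27537/154 - 1/22441 = -617957971/3455914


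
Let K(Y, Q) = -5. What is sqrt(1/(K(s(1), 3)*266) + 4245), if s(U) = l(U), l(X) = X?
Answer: sqrt(7508979170)/1330 ≈ 65.154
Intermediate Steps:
s(U) = U
sqrt(1/(K(s(1), 3)*266) + 4245) = sqrt(1/(-5*266) + 4245) = sqrt(1/(-1330) + 4245) = sqrt(-1/1330 + 4245) = sqrt(5645849/1330) = sqrt(7508979170)/1330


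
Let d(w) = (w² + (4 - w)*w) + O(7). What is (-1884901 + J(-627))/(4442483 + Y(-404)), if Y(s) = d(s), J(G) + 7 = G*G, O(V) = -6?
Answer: -1491779/4440861 ≈ -0.33592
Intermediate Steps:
J(G) = -7 + G² (J(G) = -7 + G*G = -7 + G²)
d(w) = -6 + w² + w*(4 - w) (d(w) = (w² + (4 - w)*w) - 6 = (w² + w*(4 - w)) - 6 = -6 + w² + w*(4 - w))
Y(s) = -6 + 4*s
(-1884901 + J(-627))/(4442483 + Y(-404)) = (-1884901 + (-7 + (-627)²))/(4442483 + (-6 + 4*(-404))) = (-1884901 + (-7 + 393129))/(4442483 + (-6 - 1616)) = (-1884901 + 393122)/(4442483 - 1622) = -1491779/4440861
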